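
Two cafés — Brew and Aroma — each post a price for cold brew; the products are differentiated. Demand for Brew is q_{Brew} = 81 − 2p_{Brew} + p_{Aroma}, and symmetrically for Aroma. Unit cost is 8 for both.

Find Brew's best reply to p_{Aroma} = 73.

42.5

Brew's profit: π = (p_{Brew} − 8)(81 − 2p_{Brew} + p_{Aroma}).
∂π/∂p_{Brew} = 97 − 4p_{Brew} + p_{Aroma} = 0 ⇒ p_{Brew} = 24.25 + 0.25p_{Aroma}.
At p_{Aroma} = 73: p_{Brew} = 24.25 + 0.25·73 = 42.5.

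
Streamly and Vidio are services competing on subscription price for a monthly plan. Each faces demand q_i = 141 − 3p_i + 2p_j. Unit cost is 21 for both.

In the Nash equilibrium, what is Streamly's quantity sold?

Streamly's profit: π = (p_{Streamly} − 21)(141 − 3p_{Streamly} + 2p_{Vidio}).
∂π/∂p_{Streamly} = 204 − 6p_{Streamly} + 2p_{Vidio} = 0 ⇒ p_{Streamly} = 34 + (1/3)p_{Vidio}.
The game is symmetric, so in equilibrium p_{Vidio} = p_{Streamly}: the reaction function gives (2/3)p_{Streamly} = 34, hence p_{Streamly} = 51.
q_{Streamly} = 141 − 3·51 + 2·51 = 90.

90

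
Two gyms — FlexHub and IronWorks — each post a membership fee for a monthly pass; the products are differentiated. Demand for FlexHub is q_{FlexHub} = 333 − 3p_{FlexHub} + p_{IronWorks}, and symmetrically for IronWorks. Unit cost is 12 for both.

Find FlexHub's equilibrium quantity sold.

FlexHub's profit: π = (p_{FlexHub} − 12)(333 − 3p_{FlexHub} + p_{IronWorks}).
∂π/∂p_{FlexHub} = 369 − 6p_{FlexHub} + p_{IronWorks} = 0 ⇒ p_{FlexHub} = 61.5 + (1/6)p_{IronWorks}.
The game is symmetric, so in equilibrium p_{IronWorks} = p_{FlexHub}: the reaction function gives (5/6)p_{FlexHub} = 61.5, hence p_{FlexHub} = 73.8.
q_{FlexHub} = 333 − 3·73.8 + 73.8 = 185.4.

185.4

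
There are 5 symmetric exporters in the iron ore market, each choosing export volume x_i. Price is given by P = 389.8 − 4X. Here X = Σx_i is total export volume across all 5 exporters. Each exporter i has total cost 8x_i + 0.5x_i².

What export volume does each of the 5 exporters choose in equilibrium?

15.272

A representative exporter's profit is π_i = x_i(389.8 − 4X) − 8x_i − 0.5x_i², with X = x_i + Σ_{j≠i} x_j.
First-order condition: 381.8 − 9x_i − 4Σ_{j≠i} x_j = 0.
In a symmetric equilibrium every exporter chooses the same x, so Σ_{j≠i} x_j = 4x. The condition becomes 381.8 − 25x = 0, giving x = 381.8/25 = 15.272.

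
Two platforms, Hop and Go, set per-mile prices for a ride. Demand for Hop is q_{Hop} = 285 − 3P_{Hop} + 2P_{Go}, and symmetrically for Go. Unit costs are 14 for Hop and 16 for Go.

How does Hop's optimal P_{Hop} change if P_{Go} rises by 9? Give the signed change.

3

Hop's profit: π = (P_{Hop} − 14)(285 − 3P_{Hop} + 2P_{Go}).
∂π/∂P_{Hop} = 327 − 6P_{Hop} + 2P_{Go} = 0 ⇒ P_{Hop} = 54.5 + (1/3)P_{Go}.
The reaction-function slope is 1/3, so a 9-unit rise in P_{Go} moves P_{Hop} by 1/3 × 9 = 3. Hop's best response rises — the actions are strategic complements.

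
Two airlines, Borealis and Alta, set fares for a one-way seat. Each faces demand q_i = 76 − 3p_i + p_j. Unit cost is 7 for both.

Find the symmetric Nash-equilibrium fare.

19.4

Borealis's profit: π = (p_{Borealis} − 7)(76 − 3p_{Borealis} + p_{Alta}).
∂π/∂p_{Borealis} = 97 − 6p_{Borealis} + p_{Alta} = 0 ⇒ p_{Borealis} = 97/6 + (1/6)p_{Alta}.
Setting p_{Borealis} = p_{Alta} in the reaction function: p_{Borealis} = 97/6 + (1/6)p_{Borealis}, so p_{Borealis} = (97/6) / (5/6) = 19.4.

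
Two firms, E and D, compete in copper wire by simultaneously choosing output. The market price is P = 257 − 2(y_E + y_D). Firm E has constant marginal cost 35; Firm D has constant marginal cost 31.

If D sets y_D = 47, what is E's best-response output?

Firm E's profit: π = y_E(257 − 2(y_E + y_D)) − 35y_E.
∂π/∂y_E = 222 − 4y_E − 2y_D = 0, so y_E = 55.5 − 0.5y_D.
At y_D = 47: y_E = 55.5 − 0.5·47 = 32.

32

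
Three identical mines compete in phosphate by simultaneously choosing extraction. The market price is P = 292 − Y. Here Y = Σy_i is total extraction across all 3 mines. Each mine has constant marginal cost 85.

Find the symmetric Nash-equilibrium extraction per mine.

51.75

A representative mine's profit is π_i = y_i(292 − Y) − 85y_i, with Y = y_i + Σ_{j≠i} y_j.
First-order condition: 207 − 2y_i − Σ_{j≠i} y_j = 0.
In a symmetric equilibrium every mine chooses the same y, so Σ_{j≠i} y_j = 2y. The condition becomes 207 − 4y = 0, giving y = 207/4 = 51.75.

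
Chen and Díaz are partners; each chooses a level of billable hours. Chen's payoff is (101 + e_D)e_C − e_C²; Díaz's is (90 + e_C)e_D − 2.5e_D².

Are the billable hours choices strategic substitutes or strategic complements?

Expanding Chen's payoff: 101e_C + e_De_C − e_C².
∂π/∂e_C = 101 + e_D − 2e_C = 0, so e_C = 50.5 + 0.5e_D.
The best-response slope de_C/de_D = 0.5 > 0: the reaction function is upward-sloping, so the choices are strategic complements.

strategic complements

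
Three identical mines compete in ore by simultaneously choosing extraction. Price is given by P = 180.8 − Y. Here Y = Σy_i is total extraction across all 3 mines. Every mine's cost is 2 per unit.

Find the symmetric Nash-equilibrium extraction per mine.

44.7

A representative mine's profit is π_i = y_i(180.8 − Y) − 2y_i, with Y = y_i + Σ_{j≠i} y_j.
First-order condition: 178.8 − 2y_i − Σ_{j≠i} y_j = 0.
Imposing symmetry (y_j = y for all j) turns Σ_{j≠i} y_j into 2y, so 178.8 = 4y and y = 44.7.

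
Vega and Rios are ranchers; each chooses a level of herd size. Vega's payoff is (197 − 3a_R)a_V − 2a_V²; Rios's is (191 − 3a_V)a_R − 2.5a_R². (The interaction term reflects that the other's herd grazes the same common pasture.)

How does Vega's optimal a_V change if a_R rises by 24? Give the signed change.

Expanding Vega's payoff: 197a_V − 3a_Ra_V − 2a_V².
∂π/∂a_V = 197 − 3a_R − 4a_V = 0, so a_V = 49.25 − 0.75a_R.
The reaction-function slope is −0.75, so a 24-unit rise in a_R moves a_V by −0.75 × 24 = −18. Vega's best response falls — the actions are strategic substitutes.

-18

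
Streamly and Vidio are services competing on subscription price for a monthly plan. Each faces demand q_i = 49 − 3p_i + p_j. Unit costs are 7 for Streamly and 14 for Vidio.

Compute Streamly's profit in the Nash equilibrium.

Streamly's profit: π = (p_{Streamly} − 7)(49 − 3p_{Streamly} + p_{Vidio}).
∂π/∂p_{Streamly} = 70 − 6p_{Streamly} + p_{Vidio} = 0 ⇒ p_{Streamly} = 35/3 + (1/6)p_{Vidio}.
Similarly p_{Vidio} = 91/6 + (1/6)p_{Streamly}.
Solving the two reaction functions simultaneously: (1 − (1/6)(1/6))p_{Streamly} = 35/3 + (1/6)·(91/6), so (35/36)p_{Streamly} = 511/36 and p_{Streamly} = 14.6.
Then p_{Vidio} = 91/6 + (1/6)·14.6 = 17.6.
q_{Streamly} = 49 − 3·14.6 + 17.6 = 22.8.
Profit = (14.6 − 7)·22.8 = 173.28.

173.28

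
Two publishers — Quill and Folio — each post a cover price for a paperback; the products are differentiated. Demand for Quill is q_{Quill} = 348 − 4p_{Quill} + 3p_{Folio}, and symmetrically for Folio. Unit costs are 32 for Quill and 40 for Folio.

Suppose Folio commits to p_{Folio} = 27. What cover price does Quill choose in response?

69.625

Quill's profit: π = (p_{Quill} − 32)(348 − 4p_{Quill} + 3p_{Folio}).
∂π/∂p_{Quill} = 476 − 8p_{Quill} + 3p_{Folio} = 0 ⇒ p_{Quill} = 59.5 + 0.375p_{Folio}.
At p_{Folio} = 27: p_{Quill} = 59.5 + 0.375·27 = 69.625.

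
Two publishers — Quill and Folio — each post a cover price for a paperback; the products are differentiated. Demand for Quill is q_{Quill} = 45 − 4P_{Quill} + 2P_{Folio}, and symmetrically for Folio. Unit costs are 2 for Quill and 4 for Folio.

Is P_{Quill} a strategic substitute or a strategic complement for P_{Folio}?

Quill's profit: π = (P_{Quill} − 2)(45 − 4P_{Quill} + 2P_{Folio}).
∂π/∂P_{Quill} = 53 − 8P_{Quill} + 2P_{Folio} = 0 ⇒ P_{Quill} = 6.625 + 0.25P_{Folio}.
The best-response slope dP_{Quill}/dP_{Folio} = 0.25 > 0: the reaction function is upward-sloping, so the choices are strategic complements.

strategic complements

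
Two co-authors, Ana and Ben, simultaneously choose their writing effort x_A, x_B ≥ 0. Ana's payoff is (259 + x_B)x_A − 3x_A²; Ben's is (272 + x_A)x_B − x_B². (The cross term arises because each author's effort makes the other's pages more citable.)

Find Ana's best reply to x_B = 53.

52

Expanding Ana's payoff: 259x_A + x_Bx_A − 3x_A².
∂π/∂x_A = 259 + x_B − 6x_A = 0, so x_A = 259/6 + (1/6)x_B.
At x_B = 53: x_A = 259/6 + (1/6)·53 = 52.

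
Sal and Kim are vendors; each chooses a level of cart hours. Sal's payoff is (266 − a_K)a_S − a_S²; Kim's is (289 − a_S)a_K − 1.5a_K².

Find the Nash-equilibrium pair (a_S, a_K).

Expanding Sal's payoff: 266a_S − a_Ka_S − a_S².
∂π/∂a_S = 266 − a_K − 2a_S = 0, so a_S = 133 − 0.5a_K.
Likewise for Kim: a_K = 289/3 − (1/3)a_S.
Plugging a_K into Sal's best response: a_S = 133 − 0.5(289/3 − (1/3)a_S) ⇒ (5/6)a_S = 509/6, so a_S = 101.8.
Then a_K = 289/3 − (1/3)·101.8 = 62.4.

101.8, 62.4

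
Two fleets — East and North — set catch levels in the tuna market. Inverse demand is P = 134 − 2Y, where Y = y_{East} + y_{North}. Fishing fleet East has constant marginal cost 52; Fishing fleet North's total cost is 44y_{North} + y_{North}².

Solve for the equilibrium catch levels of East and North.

15.6, 9.8

Fishing fleet East's profit: π = y_{East}(134 − 2(y_{East} + y_{North})) − 52y_{East}.
∂π/∂y_{East} = 82 − 4y_{East} − 2y_{North} = 0, so y_{East} = 20.5 − 0.5y_{North}.
For North: ∂π/∂y_{North} = 90 − 6y_{North} − 2y_{East} = 0 ⇒ y_{North} = 15 − (1/3)y_{East}.
Plugging y_{North} into East's best response: y_{East} = 20.5 − 0.5(15 − (1/3)y_{East}) ⇒ (5/6)y_{East} = 13, so y_{East} = 15.6.
Then y_{North} = 15 − (1/3)·15.6 = 9.8.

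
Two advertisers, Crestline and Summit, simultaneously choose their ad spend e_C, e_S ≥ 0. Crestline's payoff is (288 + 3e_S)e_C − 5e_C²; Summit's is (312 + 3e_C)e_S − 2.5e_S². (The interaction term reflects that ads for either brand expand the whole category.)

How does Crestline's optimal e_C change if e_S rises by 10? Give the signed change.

3

Expanding Crestline's payoff: 288e_C + 3e_Se_C − 5e_C².
∂π/∂e_C = 288 + 3e_S − 10e_C = 0, so e_C = 28.8 + 0.3e_S.
The reaction-function slope is 0.3, so a 10-unit rise in e_S moves e_C by 0.3 × 10 = 3. Crestline's best response rises — the actions are strategic complements.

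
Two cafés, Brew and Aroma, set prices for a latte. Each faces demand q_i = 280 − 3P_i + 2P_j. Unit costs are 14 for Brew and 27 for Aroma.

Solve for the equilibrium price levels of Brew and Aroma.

82.9375, 87.8125

Brew's profit: π = (P_{Brew} − 14)(280 − 3P_{Brew} + 2P_{Aroma}).
∂π/∂P_{Brew} = 322 − 6P_{Brew} + 2P_{Aroma} = 0 ⇒ P_{Brew} = 161/3 + (1/3)P_{Aroma}.
Similarly P_{Aroma} = 361/6 + (1/3)P_{Brew}.
Solving the two reaction functions simultaneously: (1 − (1/3)(1/3))P_{Brew} = 161/3 + (1/3)·(361/6), so (8/9)P_{Brew} = 1327/18 and P_{Brew} = 82.9375.
Then P_{Aroma} = 361/6 + (1/3)·82.9375 = 87.8125.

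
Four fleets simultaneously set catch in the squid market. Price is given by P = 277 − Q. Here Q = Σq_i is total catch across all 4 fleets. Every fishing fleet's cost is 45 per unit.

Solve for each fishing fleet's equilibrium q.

A representative fishing fleet's profit is π_i = q_i(277 − Q) − 45q_i, with Q = q_i + Σ_{j≠i} q_j.
First-order condition: 232 − 2q_i − Σ_{j≠i} q_j = 0.
With identical fishing fleets, set every q_j = q: then 232 − 2q − 3q = 0, i.e. q = 232/5 = 46.4.

46.4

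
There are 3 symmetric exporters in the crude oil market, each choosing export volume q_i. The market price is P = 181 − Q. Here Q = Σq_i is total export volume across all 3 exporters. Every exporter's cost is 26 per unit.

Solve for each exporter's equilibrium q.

A representative exporter's profit is π_i = q_i(181 − Q) − 26q_i, with Q = q_i + Σ_{j≠i} q_j.
First-order condition: 155 − 2q_i − Σ_{j≠i} q_j = 0.
In a symmetric equilibrium every exporter chooses the same q, so Σ_{j≠i} q_j = 2q. The condition becomes 155 − 4q = 0, giving q = 155/4 = 38.75.

38.75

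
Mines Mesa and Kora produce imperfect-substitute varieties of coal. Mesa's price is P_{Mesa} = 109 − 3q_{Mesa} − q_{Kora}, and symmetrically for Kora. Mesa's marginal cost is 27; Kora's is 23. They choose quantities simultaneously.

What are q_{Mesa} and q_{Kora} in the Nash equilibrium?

11.6, 12.4

Mine Mesa's profit: π = q_{Mesa}(109 − 3q_{Mesa} − q_{Kora}) − 27q_{Mesa}.
∂π/∂q_{Mesa} = 82 − 6q_{Mesa} − q_{Kora} = 0 ⇒ q_{Mesa} = 41/3 − (1/6)q_{Kora}.
Similarly q_{Kora} = 43/3 − (1/6)q_{Mesa}.
Solving the two reaction functions simultaneously: (1 − (−1/6)(−1/6))q_{Mesa} = 41/3 − (1/6)·(43/3), so (35/36)q_{Mesa} = 203/18 and q_{Mesa} = 11.6.
Then q_{Kora} = 43/3 − (1/6)·11.6 = 12.4.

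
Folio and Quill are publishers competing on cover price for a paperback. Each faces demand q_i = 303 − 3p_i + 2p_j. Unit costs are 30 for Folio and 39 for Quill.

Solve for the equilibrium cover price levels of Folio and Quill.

Folio's profit: π = (p_{Folio} − 30)(303 − 3p_{Folio} + 2p_{Quill}).
∂π/∂p_{Folio} = 393 − 6p_{Folio} + 2p_{Quill} = 0 ⇒ p_{Folio} = 65.5 + (1/3)p_{Quill}.
Similarly p_{Quill} = 70 + (1/3)p_{Folio}.
Substituting the second reaction function into the first: p_{Folio} = 65.5 + (1/3)(70 + (1/3)p_{Folio}), which gives (8/9)p_{Folio} = 533/6 ⇒ p_{Folio} = 99.9375.
Then p_{Quill} = 70 + (1/3)·99.9375 = 103.3125.

99.9375, 103.3125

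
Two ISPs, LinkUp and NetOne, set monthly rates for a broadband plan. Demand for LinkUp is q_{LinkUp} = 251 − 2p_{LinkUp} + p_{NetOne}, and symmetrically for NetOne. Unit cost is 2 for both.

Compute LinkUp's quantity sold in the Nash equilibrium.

LinkUp's profit: π = (p_{LinkUp} − 2)(251 − 2p_{LinkUp} + p_{NetOne}).
∂π/∂p_{LinkUp} = 255 − 4p_{LinkUp} + p_{NetOne} = 0 ⇒ p_{LinkUp} = 63.75 + 0.25p_{NetOne}.
Setting p_{LinkUp} = p_{NetOne} in the reaction function: p_{LinkUp} = 63.75 + 0.25p_{LinkUp}, so p_{LinkUp} = 63.75 / 0.75 = 85.
q_{LinkUp} = 251 − 2·85 + 85 = 166.

166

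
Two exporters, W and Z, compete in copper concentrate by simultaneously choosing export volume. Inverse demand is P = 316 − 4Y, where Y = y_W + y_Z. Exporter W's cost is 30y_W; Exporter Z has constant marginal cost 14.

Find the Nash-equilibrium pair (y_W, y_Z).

22.5, 26.5

Exporter W's profit: π = y_W(316 − 4(y_W + y_Z)) − 30y_W.
∂π/∂y_W = 286 − 8y_W − 4y_Z = 0, so y_W = 35.75 − 0.5y_Z.
By the same steps for Z: y_Z = 37.75 − 0.5y_W.
Substituting the second reaction function into the first: y_W = 35.75 − 0.5(37.75 − 0.5y_W), which gives 0.75y_W = 16.875 ⇒ y_W = 22.5.
Then y_Z = 37.75 − 0.5·22.5 = 26.5.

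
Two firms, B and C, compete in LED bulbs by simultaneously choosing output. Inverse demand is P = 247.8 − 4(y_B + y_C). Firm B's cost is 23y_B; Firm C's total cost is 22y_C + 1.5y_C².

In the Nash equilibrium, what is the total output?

Firm B's profit: π = y_B(247.8 − 4(y_B + y_C)) − 23y_B.
∂π/∂y_B = 224.8 − 8y_B − 4y_C = 0, so y_B = 28.1 − 0.5y_C.
For C: ∂π/∂y_C = 225.8 − 11y_C − 4y_B = 0 ⇒ y_C = 1129/55 − (4/11)y_B.
Solving the two reaction functions simultaneously: (1 − (−0.5)(−4/11))y_B = 28.1 − 0.5·(1129/55), so (9/11)y_B = 981/55 and y_B = 21.8.
Then y_C = 1129/55 − (4/11)·21.8 = 12.6.
Total output: 21.8 + 12.6 = 34.4.

34.4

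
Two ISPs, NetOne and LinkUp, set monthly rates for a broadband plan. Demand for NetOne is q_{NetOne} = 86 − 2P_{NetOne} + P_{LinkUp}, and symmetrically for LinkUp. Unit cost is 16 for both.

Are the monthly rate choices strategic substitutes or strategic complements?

strategic complements

NetOne's profit: π = (P_{NetOne} − 16)(86 − 2P_{NetOne} + P_{LinkUp}).
∂π/∂P_{NetOne} = 118 − 4P_{NetOne} + P_{LinkUp} = 0 ⇒ P_{NetOne} = 29.5 + 0.25P_{LinkUp}.
The best-response slope dP_{NetOne}/dP_{LinkUp} = 0.25 > 0: the reaction function is upward-sloping, so the choices are strategic complements.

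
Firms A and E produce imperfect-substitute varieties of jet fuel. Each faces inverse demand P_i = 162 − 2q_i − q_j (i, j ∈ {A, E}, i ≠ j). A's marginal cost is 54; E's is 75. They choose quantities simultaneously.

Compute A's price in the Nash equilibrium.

100

Firm A's profit: π = q_A(162 − 2q_A − q_E) − 54q_A.
∂π/∂q_A = 108 − 4q_A − q_E = 0 ⇒ q_A = 27 − 0.25q_E.
Similarly q_E = 21.75 − 0.25q_A.
Plugging q_E into A's best response: q_A = 27 − 0.25(21.75 − 0.25q_A) ⇒ 0.9375q_A = 21.5625, so q_A = 23.
Then q_E = 21.75 − 0.25·23 = 16.
P_A = 162 − 2·23 − 16 = 100.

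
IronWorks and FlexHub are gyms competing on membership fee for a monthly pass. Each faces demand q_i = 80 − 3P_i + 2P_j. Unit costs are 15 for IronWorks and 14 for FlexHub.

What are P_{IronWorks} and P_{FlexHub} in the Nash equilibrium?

31.0625, 30.6875

IronWorks's profit: π = (P_{IronWorks} − 15)(80 − 3P_{IronWorks} + 2P_{FlexHub}).
∂π/∂P_{IronWorks} = 125 − 6P_{IronWorks} + 2P_{FlexHub} = 0 ⇒ P_{IronWorks} = 125/6 + (1/3)P_{FlexHub}.
Similarly P_{FlexHub} = 61/3 + (1/3)P_{IronWorks}.
Substituting the second reaction function into the first: P_{IronWorks} = 125/6 + (1/3)(61/3 + (1/3)P_{IronWorks}), which gives (8/9)P_{IronWorks} = 497/18 ⇒ P_{IronWorks} = 31.0625.
Then P_{FlexHub} = 61/3 + (1/3)·31.0625 = 30.6875.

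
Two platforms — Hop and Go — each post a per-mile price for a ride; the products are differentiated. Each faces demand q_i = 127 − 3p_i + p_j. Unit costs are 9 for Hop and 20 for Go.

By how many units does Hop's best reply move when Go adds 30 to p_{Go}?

5

Hop's profit: π = (p_{Hop} − 9)(127 − 3p_{Hop} + p_{Go}).
∂π/∂p_{Hop} = 154 − 6p_{Hop} + p_{Go} = 0 ⇒ p_{Hop} = 77/3 + (1/6)p_{Go}.
The reaction-function slope is 1/6, so a 30-unit rise in p_{Go} moves p_{Hop} by 1/6 × 30 = 5. Hop's best response rises — the actions are strategic complements.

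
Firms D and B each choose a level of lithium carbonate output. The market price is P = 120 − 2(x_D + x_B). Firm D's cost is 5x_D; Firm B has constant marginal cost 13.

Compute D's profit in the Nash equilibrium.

Firm D's profit: π = x_D(120 − 2(x_D + x_B)) − 5x_D.
∂π/∂x_D = 115 − 4x_D − 2x_B = 0, so x_D = 28.75 − 0.5x_B.
By the same steps for B: x_B = 26.75 − 0.5x_D.
Substituting the second reaction function into the first: x_D = 28.75 − 0.5(26.75 − 0.5x_D), which gives 0.75x_D = 15.375 ⇒ x_D = 20.5.
Then x_B = 26.75 − 0.5·20.5 = 16.5.
Price P = 120 − 2·37 = 46.
D's profit: (46 − 5)·20.5 = 840.5.

840.5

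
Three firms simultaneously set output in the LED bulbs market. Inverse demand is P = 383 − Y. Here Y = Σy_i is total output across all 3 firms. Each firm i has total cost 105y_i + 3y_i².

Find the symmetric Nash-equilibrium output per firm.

27.8

A representative firm's profit is π_i = y_i(383 − Y) − 105y_i − 3y_i², with Y = y_i + Σ_{j≠i} y_j.
First-order condition: 278 − 8y_i − Σ_{j≠i} y_j = 0.
In a symmetric equilibrium every firm chooses the same y, so Σ_{j≠i} y_j = 2y. The condition becomes 278 − 10y = 0, giving y = 278/10 = 27.8.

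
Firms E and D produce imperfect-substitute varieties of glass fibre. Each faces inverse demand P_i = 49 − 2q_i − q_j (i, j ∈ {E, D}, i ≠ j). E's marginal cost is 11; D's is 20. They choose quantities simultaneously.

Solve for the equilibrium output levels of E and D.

8.2, 5.2

Firm E's profit: π = q_E(49 − 2q_E − q_D) − 11q_E.
∂π/∂q_E = 38 − 4q_E − q_D = 0 ⇒ q_E = 9.5 − 0.25q_D.
Similarly q_D = 7.25 − 0.25q_E.
Solving the two reaction functions simultaneously: (1 − (−0.25)(−0.25))q_E = 9.5 − 0.25·7.25, so 0.9375q_E = 7.6875 and q_E = 8.2.
Then q_D = 7.25 − 0.25·8.2 = 5.2.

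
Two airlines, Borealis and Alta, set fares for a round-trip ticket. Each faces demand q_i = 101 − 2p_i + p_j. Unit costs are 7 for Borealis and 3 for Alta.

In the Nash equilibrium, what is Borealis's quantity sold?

61.6

Borealis's profit: π = (p_{Borealis} − 7)(101 − 2p_{Borealis} + p_{Alta}).
∂π/∂p_{Borealis} = 115 − 4p_{Borealis} + p_{Alta} = 0 ⇒ p_{Borealis} = 28.75 + 0.25p_{Alta}.
Similarly p_{Alta} = 26.75 + 0.25p_{Borealis}.
Plugging p_{Alta} into Borealis's best response: p_{Borealis} = 28.75 + 0.25(26.75 + 0.25p_{Borealis}) ⇒ 0.9375p_{Borealis} = 35.4375, so p_{Borealis} = 37.8.
Then p_{Alta} = 26.75 + 0.25·37.8 = 36.2.
q_{Borealis} = 101 − 2·37.8 + 36.2 = 61.6.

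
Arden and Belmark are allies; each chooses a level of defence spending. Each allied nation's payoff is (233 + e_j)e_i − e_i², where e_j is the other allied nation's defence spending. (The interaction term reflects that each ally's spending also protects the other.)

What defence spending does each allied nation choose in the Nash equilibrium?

233

Arden's payoff is (233 + e_B)e_A − e_A².
∂π/∂e_A = 233 + e_B − 2e_A = 0, so e_A = 116.5 + 0.5e_B.
Setting e_A = e_B in the reaction function: e_A = 116.5 + 0.5e_A, so e_A = 116.5 / 0.5 = 233.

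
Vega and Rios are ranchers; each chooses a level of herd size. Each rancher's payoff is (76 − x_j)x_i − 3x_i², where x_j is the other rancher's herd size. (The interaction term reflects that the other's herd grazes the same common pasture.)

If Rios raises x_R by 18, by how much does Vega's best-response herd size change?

-3

Vega's payoff is (76 − x_R)x_V − 3x_V².
∂π/∂x_V = 76 − x_R − 6x_V = 0, so x_V = 38/3 − (1/6)x_R.
The reaction-function slope is −1/6, so an 18-unit rise in x_R moves x_V by −1/6 × 18 = −3. Vega's best response falls — the actions are strategic substitutes.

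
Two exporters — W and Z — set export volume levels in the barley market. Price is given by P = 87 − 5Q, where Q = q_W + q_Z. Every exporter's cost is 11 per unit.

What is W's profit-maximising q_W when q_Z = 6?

Exporter W's profit: π = q_W(87 − 5(q_W + q_Z)) − 11q_W.
∂π/∂q_W = 76 − 10q_W − 5q_Z = 0, so q_W = 7.6 − 0.5q_Z.
At q_Z = 6: q_W = 7.6 − 0.5·6 = 4.6.

4.6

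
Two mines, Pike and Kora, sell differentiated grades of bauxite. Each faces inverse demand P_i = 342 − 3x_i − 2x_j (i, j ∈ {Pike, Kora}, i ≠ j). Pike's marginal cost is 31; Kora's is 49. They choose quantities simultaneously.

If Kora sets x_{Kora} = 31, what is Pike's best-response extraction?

Mine Pike's profit: π = x_{Pike}(342 − 3x_{Pike} − 2x_{Kora}) − 31x_{Pike}.
∂π/∂x_{Pike} = 311 − 6x_{Pike} − 2x_{Kora} = 0 ⇒ x_{Pike} = 311/6 − (1/3)x_{Kora}.
At x_{Kora} = 31: x_{Pike} = 311/6 − (1/3)·31 = 41.5.

41.5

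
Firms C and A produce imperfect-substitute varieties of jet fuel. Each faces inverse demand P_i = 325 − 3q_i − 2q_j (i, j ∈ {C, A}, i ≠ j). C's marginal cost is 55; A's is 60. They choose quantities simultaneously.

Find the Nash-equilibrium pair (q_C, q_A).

34.0625, 32.8125

Firm C's profit: π = q_C(325 − 3q_C − 2q_A) − 55q_C.
∂π/∂q_C = 270 − 6q_C − 2q_A = 0 ⇒ q_C = 45 − (1/3)q_A.
Similarly q_A = 265/6 − (1/3)q_C.
Plugging q_A into C's best response: q_C = 45 − (1/3)(265/6 − (1/3)q_C) ⇒ (8/9)q_C = 545/18, so q_C = 34.0625.
Then q_A = 265/6 − (1/3)·34.0625 = 32.8125.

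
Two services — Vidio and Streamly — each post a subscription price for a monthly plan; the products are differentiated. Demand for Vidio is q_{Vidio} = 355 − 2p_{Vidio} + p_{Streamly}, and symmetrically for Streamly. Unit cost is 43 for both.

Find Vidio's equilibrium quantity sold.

Vidio's profit: π = (p_{Vidio} − 43)(355 − 2p_{Vidio} + p_{Streamly}).
∂π/∂p_{Vidio} = 441 − 4p_{Vidio} + p_{Streamly} = 0 ⇒ p_{Vidio} = 110.25 + 0.25p_{Streamly}.
By symmetry p_{Streamly} = p_{Vidio}; substituting into the reaction function, 0.75p_{Vidio} = 110.25 and p_{Vidio} = 147.
q_{Vidio} = 355 − 2·147 + 147 = 208.

208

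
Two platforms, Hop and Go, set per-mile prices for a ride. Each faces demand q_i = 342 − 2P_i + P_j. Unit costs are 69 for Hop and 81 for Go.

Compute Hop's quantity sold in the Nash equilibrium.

Hop's profit: π = (P_{Hop} − 69)(342 − 2P_{Hop} + P_{Go}).
∂π/∂P_{Hop} = 480 − 4P_{Hop} + P_{Go} = 0 ⇒ P_{Hop} = 120 + 0.25P_{Go}.
Similarly P_{Go} = 126 + 0.25P_{Hop}.
Plugging P_{Go} into Hop's best response: P_{Hop} = 120 + 0.25(126 + 0.25P_{Hop}) ⇒ 0.9375P_{Hop} = 151.5, so P_{Hop} = 161.6.
Then P_{Go} = 126 + 0.25·161.6 = 166.4.
q_{Hop} = 342 − 2·161.6 + 166.4 = 185.2.

185.2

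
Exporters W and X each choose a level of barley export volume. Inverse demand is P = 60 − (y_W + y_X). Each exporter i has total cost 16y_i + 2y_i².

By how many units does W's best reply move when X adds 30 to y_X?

Exporter W's profit: π = y_W(60 − (y_W + y_X)) − 16y_W − 2y_W².
∂π/∂y_W = 44 − 6y_W − y_X = 0, so y_W = 22/3 − (1/6)y_X.
The reaction-function slope is −1/6, so a 30-unit rise in y_X moves y_W by −1/6 × 30 = −5. W's best response falls — the actions are strategic substitutes.

-5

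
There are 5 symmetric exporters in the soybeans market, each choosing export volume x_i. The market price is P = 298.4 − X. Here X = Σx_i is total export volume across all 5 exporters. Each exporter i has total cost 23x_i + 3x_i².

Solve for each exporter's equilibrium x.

A representative exporter's profit is π_i = x_i(298.4 − X) − 23x_i − 3x_i², with X = x_i + Σ_{j≠i} x_j.
First-order condition: 275.4 − 8x_i − Σ_{j≠i} x_j = 0.
Imposing symmetry (x_j = x for all j) turns Σ_{j≠i} x_j into 4x, so 275.4 = 12x and x = 22.95.

22.95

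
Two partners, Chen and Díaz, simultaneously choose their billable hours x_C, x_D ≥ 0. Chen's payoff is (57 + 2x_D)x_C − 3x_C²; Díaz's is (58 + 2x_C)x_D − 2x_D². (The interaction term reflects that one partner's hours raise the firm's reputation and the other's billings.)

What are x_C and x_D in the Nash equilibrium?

17.2, 23.1

Expanding Chen's payoff: 57x_C + 2x_Dx_C − 3x_C².
∂π/∂x_C = 57 + 2x_D − 6x_C = 0, so x_C = 9.5 + (1/3)x_D.
Likewise for Díaz: x_D = 14.5 + 0.5x_C.
Substituting the second reaction function into the first: x_C = 9.5 + (1/3)(14.5 + 0.5x_C), which gives (5/6)x_C = 43/3 ⇒ x_C = 17.2.
Then x_D = 14.5 + 0.5·17.2 = 23.1.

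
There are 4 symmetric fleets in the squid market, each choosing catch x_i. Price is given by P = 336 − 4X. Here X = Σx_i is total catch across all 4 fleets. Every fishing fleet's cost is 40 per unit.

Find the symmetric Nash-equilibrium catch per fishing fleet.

14.8

A representative fishing fleet's profit is π_i = x_i(336 − 4X) − 40x_i, with X = x_i + Σ_{j≠i} x_j.
First-order condition: 296 − 8x_i − 4Σ_{j≠i} x_j = 0.
With identical fishing fleets, set every x_j = x: then 296 − 8x − 12x = 0, i.e. x = 296/20 = 14.8.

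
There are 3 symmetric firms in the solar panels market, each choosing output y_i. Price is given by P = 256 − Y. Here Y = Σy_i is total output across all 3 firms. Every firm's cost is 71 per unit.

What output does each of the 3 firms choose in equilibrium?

A representative firm's profit is π_i = y_i(256 − Y) − 71y_i, with Y = y_i + Σ_{j≠i} y_j.
First-order condition: 185 − 2y_i − Σ_{j≠i} y_j = 0.
With identical firms, set every y_j = y: then 185 − 2y − 2y = 0, i.e. y = 185/4 = 46.25.

46.25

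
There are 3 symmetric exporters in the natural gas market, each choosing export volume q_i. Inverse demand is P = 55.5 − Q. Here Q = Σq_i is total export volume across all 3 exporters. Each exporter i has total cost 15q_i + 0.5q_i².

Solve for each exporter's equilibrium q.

8.1

A representative exporter's profit is π_i = q_i(55.5 − Q) − 15q_i − 0.5q_i², with Q = q_i + Σ_{j≠i} q_j.
First-order condition: 40.5 − 3q_i − Σ_{j≠i} q_j = 0.
With identical exporters, set every q_j = q: then 40.5 − 3q − 2q = 0, i.e. q = 40.5/5 = 8.1.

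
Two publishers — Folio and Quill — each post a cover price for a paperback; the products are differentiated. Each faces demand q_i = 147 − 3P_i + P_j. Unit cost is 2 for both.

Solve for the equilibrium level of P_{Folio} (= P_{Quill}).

Folio's profit: π = (P_{Folio} − 2)(147 − 3P_{Folio} + P_{Quill}).
∂π/∂P_{Folio} = 153 − 6P_{Folio} + P_{Quill} = 0 ⇒ P_{Folio} = 25.5 + (1/6)P_{Quill}.
By symmetry P_{Quill} = P_{Folio}; substituting into the reaction function, (5/6)P_{Folio} = 25.5 and P_{Folio} = 30.6.

30.6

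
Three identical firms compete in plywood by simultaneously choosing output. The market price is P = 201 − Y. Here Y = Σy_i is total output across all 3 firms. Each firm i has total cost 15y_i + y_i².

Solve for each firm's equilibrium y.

31

A representative firm's profit is π_i = y_i(201 − Y) − 15y_i − y_i², with Y = y_i + Σ_{j≠i} y_j.
First-order condition: 186 − 4y_i − Σ_{j≠i} y_j = 0.
Imposing symmetry (y_j = y for all j) turns Σ_{j≠i} y_j into 2y, so 186 = 6y and y = 31.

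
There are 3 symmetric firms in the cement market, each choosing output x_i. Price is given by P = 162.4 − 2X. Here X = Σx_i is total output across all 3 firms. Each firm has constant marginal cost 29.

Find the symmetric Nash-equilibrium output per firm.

A representative firm's profit is π_i = x_i(162.4 − 2X) − 29x_i, with X = x_i + Σ_{j≠i} x_j.
First-order condition: 133.4 − 4x_i − 2Σ_{j≠i} x_j = 0.
With identical firms, set every x_j = x: then 133.4 − 4x − 4x = 0, i.e. x = 133.4/8 = 16.675.

16.675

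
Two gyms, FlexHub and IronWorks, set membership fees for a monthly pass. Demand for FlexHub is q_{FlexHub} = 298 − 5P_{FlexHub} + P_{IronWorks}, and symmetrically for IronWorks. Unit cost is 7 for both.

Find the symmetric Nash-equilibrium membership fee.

FlexHub's profit: π = (P_{FlexHub} − 7)(298 − 5P_{FlexHub} + P_{IronWorks}).
∂π/∂P_{FlexHub} = 333 − 10P_{FlexHub} + P_{IronWorks} = 0 ⇒ P_{FlexHub} = 33.3 + 0.1P_{IronWorks}.
By symmetry P_{IronWorks} = P_{FlexHub}; substituting into the reaction function, 0.9P_{FlexHub} = 33.3 and P_{FlexHub} = 37.

37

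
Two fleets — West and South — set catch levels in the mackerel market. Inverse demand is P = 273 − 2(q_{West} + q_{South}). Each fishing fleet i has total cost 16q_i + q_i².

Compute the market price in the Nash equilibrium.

Fishing fleet West's profit: π = q_{West}(273 − 2(q_{West} + q_{South})) − 16q_{West} − q_{West}².
∂π/∂q_{West} = 257 − 6q_{West} − 2q_{South} = 0, so q_{West} = 257/6 − (1/3)q_{South}.
Setting q_{West} = q_{South} in the reaction function: q_{West} = 257/6 − (1/3)q_{West}, so q_{West} = (257/6) / (4/3) = 32.125.
Equilibrium price: P = 273 − 2·64.25 = 144.5.

144.5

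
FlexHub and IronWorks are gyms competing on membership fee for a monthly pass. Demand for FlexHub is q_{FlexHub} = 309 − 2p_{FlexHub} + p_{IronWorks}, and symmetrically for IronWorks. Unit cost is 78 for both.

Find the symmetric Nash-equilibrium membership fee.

FlexHub's profit: π = (p_{FlexHub} − 78)(309 − 2p_{FlexHub} + p_{IronWorks}).
∂π/∂p_{FlexHub} = 465 − 4p_{FlexHub} + p_{IronWorks} = 0 ⇒ p_{FlexHub} = 116.25 + 0.25p_{IronWorks}.
By symmetry p_{IronWorks} = p_{FlexHub}; substituting into the reaction function, 0.75p_{FlexHub} = 116.25 and p_{FlexHub} = 155.

155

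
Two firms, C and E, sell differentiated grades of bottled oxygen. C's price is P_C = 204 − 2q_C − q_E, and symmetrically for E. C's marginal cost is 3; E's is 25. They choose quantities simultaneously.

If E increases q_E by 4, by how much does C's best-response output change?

-1

Firm C's profit: π = q_C(204 − 2q_C − q_E) − 3q_C.
∂π/∂q_C = 201 − 4q_C − q_E = 0 ⇒ q_C = 50.25 − 0.25q_E.
The reaction-function slope is −0.25, so a 4-unit rise in q_E moves q_C by −0.25 × 4 = −1. C's best response falls — the actions are strategic substitutes.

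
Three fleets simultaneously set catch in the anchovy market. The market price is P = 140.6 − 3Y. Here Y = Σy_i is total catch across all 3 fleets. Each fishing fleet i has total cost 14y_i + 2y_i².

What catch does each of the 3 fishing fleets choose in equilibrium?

A representative fishing fleet's profit is π_i = y_i(140.6 − 3Y) − 14y_i − 2y_i², with Y = y_i + Σ_{j≠i} y_j.
First-order condition: 126.6 − 10y_i − 3Σ_{j≠i} y_j = 0.
With identical fishing fleets, set every y_j = y: then 126.6 − 10y − 6y = 0, i.e. y = 126.6/16 = 7.9125.

7.9125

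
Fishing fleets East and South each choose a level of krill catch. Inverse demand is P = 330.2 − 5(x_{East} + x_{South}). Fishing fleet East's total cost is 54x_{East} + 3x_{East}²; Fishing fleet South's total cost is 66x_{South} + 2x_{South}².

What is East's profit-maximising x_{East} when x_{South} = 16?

12.2625

Fishing fleet East's profit: π = x_{East}(330.2 − 5(x_{East} + x_{South})) − 54x_{East} − 3x_{East}².
∂π/∂x_{East} = 276.2 − 16x_{East} − 5x_{South} = 0, so x_{East} = 17.2625 − 0.3125x_{South}.
At x_{South} = 16: x_{East} = 17.2625 − 0.3125·16 = 12.2625.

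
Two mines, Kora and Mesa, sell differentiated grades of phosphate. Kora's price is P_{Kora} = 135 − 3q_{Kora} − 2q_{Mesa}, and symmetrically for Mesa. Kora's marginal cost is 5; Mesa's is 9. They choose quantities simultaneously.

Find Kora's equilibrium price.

Mine Kora's profit: π = q_{Kora}(135 − 3q_{Kora} − 2q_{Mesa}) − 5q_{Kora}.
∂π/∂q_{Kora} = 130 − 6q_{Kora} − 2q_{Mesa} = 0 ⇒ q_{Kora} = 65/3 − (1/3)q_{Mesa}.
Similarly q_{Mesa} = 21 − (1/3)q_{Kora}.
Plugging q_{Mesa} into Kora's best response: q_{Kora} = 65/3 − (1/3)(21 − (1/3)q_{Kora}) ⇒ (8/9)q_{Kora} = 44/3, so q_{Kora} = 16.5.
Then q_{Mesa} = 21 − (1/3)·16.5 = 15.5.
P_{Kora} = 135 − 3·16.5 − 2·15.5 = 54.5.

54.5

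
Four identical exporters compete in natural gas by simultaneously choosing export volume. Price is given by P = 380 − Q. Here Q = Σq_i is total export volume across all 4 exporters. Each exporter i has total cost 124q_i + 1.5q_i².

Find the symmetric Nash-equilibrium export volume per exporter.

32

A representative exporter's profit is π_i = q_i(380 − Q) − 124q_i − 1.5q_i², with Q = q_i + Σ_{j≠i} q_j.
First-order condition: 256 − 5q_i − Σ_{j≠i} q_j = 0.
Imposing symmetry (q_j = q for all j) turns Σ_{j≠i} q_j into 3q, so 256 = 8q and q = 32.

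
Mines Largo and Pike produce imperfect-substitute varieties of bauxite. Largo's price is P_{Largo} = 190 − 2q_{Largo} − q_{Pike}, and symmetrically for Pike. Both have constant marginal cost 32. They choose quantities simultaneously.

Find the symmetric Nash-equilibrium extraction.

31.6

Mine Largo's profit: π = q_{Largo}(190 − 2q_{Largo} − q_{Pike}) − 32q_{Largo}.
∂π/∂q_{Largo} = 158 − 4q_{Largo} − q_{Pike} = 0 ⇒ q_{Largo} = 39.5 − 0.25q_{Pike}.
The game is symmetric, so in equilibrium q_{Pike} = q_{Largo}: the reaction function gives 1.25q_{Largo} = 39.5, hence q_{Largo} = 31.6.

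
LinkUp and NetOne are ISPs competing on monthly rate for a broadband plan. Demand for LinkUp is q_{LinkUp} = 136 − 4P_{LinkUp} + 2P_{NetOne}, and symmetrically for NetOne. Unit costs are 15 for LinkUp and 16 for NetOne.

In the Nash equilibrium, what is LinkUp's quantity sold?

71.2

LinkUp's profit: π = (P_{LinkUp} − 15)(136 − 4P_{LinkUp} + 2P_{NetOne}).
∂π/∂P_{LinkUp} = 196 − 8P_{LinkUp} + 2P_{NetOne} = 0 ⇒ P_{LinkUp} = 24.5 + 0.25P_{NetOne}.
Similarly P_{NetOne} = 25 + 0.25P_{LinkUp}.
Substituting the second reaction function into the first: P_{LinkUp} = 24.5 + 0.25(25 + 0.25P_{LinkUp}), which gives 0.9375P_{LinkUp} = 30.75 ⇒ P_{LinkUp} = 32.8.
Then P_{NetOne} = 25 + 0.25·32.8 = 33.2.
q_{LinkUp} = 136 − 4·32.8 + 2·33.2 = 71.2.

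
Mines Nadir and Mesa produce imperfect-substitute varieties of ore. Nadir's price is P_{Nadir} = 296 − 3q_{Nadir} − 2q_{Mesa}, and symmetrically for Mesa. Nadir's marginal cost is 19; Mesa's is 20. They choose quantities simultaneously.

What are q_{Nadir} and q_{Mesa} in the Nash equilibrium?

Mine Nadir's profit: π = q_{Nadir}(296 − 3q_{Nadir} − 2q_{Mesa}) − 19q_{Nadir}.
∂π/∂q_{Nadir} = 277 − 6q_{Nadir} − 2q_{Mesa} = 0 ⇒ q_{Nadir} = 277/6 − (1/3)q_{Mesa}.
Similarly q_{Mesa} = 46 − (1/3)q_{Nadir}.
Substituting the second reaction function into the first: q_{Nadir} = 277/6 − (1/3)(46 − (1/3)q_{Nadir}), which gives (8/9)q_{Nadir} = 185/6 ⇒ q_{Nadir} = 34.6875.
Then q_{Mesa} = 46 − (1/3)·34.6875 = 34.4375.

34.6875, 34.4375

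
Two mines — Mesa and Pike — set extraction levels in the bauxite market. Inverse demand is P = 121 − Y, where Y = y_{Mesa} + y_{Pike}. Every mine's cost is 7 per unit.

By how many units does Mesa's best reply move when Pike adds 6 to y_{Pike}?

-3

Mine Mesa's profit: π = y_{Mesa}(121 − (y_{Mesa} + y_{Pike})) − 7y_{Mesa}.
∂π/∂y_{Mesa} = 114 − 2y_{Mesa} − y_{Pike} = 0, so y_{Mesa} = 57 − 0.5y_{Pike}.
The reaction-function slope is −0.5, so a 6-unit rise in y_{Pike} moves y_{Mesa} by −0.5 × 6 = −3. Mesa's best response falls — the actions are strategic substitutes.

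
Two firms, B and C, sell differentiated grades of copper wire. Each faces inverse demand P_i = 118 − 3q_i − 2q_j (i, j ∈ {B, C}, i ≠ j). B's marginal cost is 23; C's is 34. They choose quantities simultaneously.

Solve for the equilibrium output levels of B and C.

Firm B's profit: π = q_B(118 − 3q_B − 2q_C) − 23q_B.
∂π/∂q_B = 95 − 6q_B − 2q_C = 0 ⇒ q_B = 95/6 − (1/3)q_C.
Similarly q_C = 14 − (1/3)q_B.
Solving the two reaction functions simultaneously: (1 − (−1/3)(−1/3))q_B = 95/6 − (1/3)·14, so (8/9)q_B = 67/6 and q_B = 12.5625.
Then q_C = 14 − (1/3)·12.5625 = 9.8125.

12.5625, 9.8125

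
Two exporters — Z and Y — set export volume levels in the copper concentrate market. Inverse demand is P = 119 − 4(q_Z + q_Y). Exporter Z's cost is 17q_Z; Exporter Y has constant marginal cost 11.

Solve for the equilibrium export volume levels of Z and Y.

Exporter Z's profit: π = q_Z(119 − 4(q_Z + q_Y)) − 17q_Z.
∂π/∂q_Z = 102 − 8q_Z − 4q_Y = 0, so q_Z = 12.75 − 0.5q_Y.
By the same steps for Y: q_Y = 13.5 − 0.5q_Z.
Solving the two reaction functions simultaneously: (1 − (−0.5)(−0.5))q_Z = 12.75 − 0.5·13.5, so 0.75q_Z = 6 and q_Z = 8.
Then q_Y = 13.5 − 0.5·8 = 9.5.

8, 9.5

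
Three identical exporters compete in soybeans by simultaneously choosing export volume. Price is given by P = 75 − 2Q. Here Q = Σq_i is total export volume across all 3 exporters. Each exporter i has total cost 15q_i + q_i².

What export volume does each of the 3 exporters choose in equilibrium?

A representative exporter's profit is π_i = q_i(75 − 2Q) − 15q_i − q_i², with Q = q_i + Σ_{j≠i} q_j.
First-order condition: 60 − 6q_i − 2Σ_{j≠i} q_j = 0.
With identical exporters, set every q_j = q: then 60 − 6q − 4q = 0, i.e. q = 60/10 = 6.

6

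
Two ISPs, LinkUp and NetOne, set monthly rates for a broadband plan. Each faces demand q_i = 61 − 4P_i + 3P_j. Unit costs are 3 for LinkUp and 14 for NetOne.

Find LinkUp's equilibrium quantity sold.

LinkUp's profit: π = (P_{LinkUp} − 3)(61 − 4P_{LinkUp} + 3P_{NetOne}).
∂π/∂P_{LinkUp} = 73 − 8P_{LinkUp} + 3P_{NetOne} = 0 ⇒ P_{LinkUp} = 9.125 + 0.375P_{NetOne}.
Similarly P_{NetOne} = 14.625 + 0.375P_{LinkUp}.
Plugging P_{NetOne} into LinkUp's best response: P_{LinkUp} = 9.125 + 0.375(14.625 + 0.375P_{LinkUp}) ⇒ (55/64)P_{LinkUp} = 935/64, so P_{LinkUp} = 17.
Then P_{NetOne} = 14.625 + 0.375·17 = 21.
q_{LinkUp} = 61 − 4·17 + 3·21 = 56.

56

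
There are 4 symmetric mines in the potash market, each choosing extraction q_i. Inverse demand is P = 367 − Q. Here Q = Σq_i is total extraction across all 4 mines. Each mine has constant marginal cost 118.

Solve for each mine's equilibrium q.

49.8

A representative mine's profit is π_i = q_i(367 − Q) − 118q_i, with Q = q_i + Σ_{j≠i} q_j.
First-order condition: 249 − 2q_i − Σ_{j≠i} q_j = 0.
In a symmetric equilibrium every mine chooses the same q, so Σ_{j≠i} q_j = 3q. The condition becomes 249 − 5q = 0, giving q = 249/5 = 49.8.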